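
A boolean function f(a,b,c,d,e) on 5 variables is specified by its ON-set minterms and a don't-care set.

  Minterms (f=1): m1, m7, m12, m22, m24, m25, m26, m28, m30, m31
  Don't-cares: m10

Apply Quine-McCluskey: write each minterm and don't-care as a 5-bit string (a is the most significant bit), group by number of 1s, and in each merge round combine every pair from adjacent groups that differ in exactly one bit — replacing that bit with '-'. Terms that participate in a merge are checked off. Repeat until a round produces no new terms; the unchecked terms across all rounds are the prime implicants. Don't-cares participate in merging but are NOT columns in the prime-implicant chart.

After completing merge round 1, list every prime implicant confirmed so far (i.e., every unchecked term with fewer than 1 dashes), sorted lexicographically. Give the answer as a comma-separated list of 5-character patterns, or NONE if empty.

00001, 00111

size-2^0 implicants → 00001  00111  01010(✓)  01100(✓)  10110(✓)  11000(✓)  11001(✓)  11010(✓)  11100(✓)  11110(✓)  11111(✓)
size-2^1 implicants → -1010  -1100  1-110  11-00(✓)  11-10(✓)  110-0(✓)  1100-  111-0(✓)  1111-
size-2^2 implicants → 11--0
Unchecked terms (primes): -1010, -1100, 00001, 00111, 1-110, 11--0, 1100-, 1111-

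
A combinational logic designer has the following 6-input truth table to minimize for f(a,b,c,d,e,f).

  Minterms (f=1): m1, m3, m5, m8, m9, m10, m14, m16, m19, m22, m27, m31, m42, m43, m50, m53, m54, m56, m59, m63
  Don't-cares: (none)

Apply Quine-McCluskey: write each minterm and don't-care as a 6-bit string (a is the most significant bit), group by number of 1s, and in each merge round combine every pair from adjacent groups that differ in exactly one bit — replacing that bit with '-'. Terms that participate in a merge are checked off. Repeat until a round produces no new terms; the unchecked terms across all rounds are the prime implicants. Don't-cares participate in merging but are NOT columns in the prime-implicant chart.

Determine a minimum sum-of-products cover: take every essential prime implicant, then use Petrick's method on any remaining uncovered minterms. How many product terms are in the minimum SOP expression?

size-2^0 implicants → 000001(✓)  000011(✓)  000101(✓)  001000(✓)  001001(✓)  001010(✓)  001110(✓)  010000  010011(✓)  010110(✓)  011011(✓)  011111(✓)  101010(✓)  101011(✓)  110010(✓)  110101  110110(✓)  111000  111011(✓)  111111(✓)
size-2^1 implicants → -01010  -10110  -11011(✓)  -11111(✓)  0-0011  00-001  000-01  0000-1  001-10  0010-0  00100-  01-011  011-11(✓)  1-1011  10101-  110-10  111-11(✓)
size-2^2 implicants → -11-11
Unchecked terms (primes): -01010, -10110, -11-11, 0-0011, 00-001, 000-01, 0000-1, 001-10, 0010-0, 00100-, 01-011, 010000, 1-1011, 10101-, 110-10, 110101, 111000
Minterm coverage:
  m1 ⊆ 00-001,000-01,0000-1
  m3 ⊆ 0-0011,0000-1
  m5 ⊆ 000-01 [E]
  m8 ⊆ 0010-0,00100-
  m9 ⊆ 00-001,00100-
  m10 ⊆ -01010,001-10,0010-0
  m14 ⊆ 001-10 [E]
  m16 ⊆ 010000 [E]
  m19 ⊆ 0-0011,01-011
  m22 ⊆ -10110 [E]
  m27 ⊆ -11-11,01-011
  m31 ⊆ -11-11 [E]
  m42 ⊆ -01010,10101-
  m43 ⊆ 1-1011,10101-
  m50 ⊆ 110-10 [E]
  m53 ⊆ 110101 [E]
  m54 ⊆ -10110,110-10
  m56 ⊆ 111000 [E]
  m59 ⊆ -11-11,1-1011
  m63 ⊆ -11-11 [E]
E = {-10110, -11-11, 000-01, 001-10, 010000, 110-10, 110101, 111000}
Petrick residual → 0-0011, 00100-, 10101-
Cover = bc'def' + bcef + a'c'd'ef + a'b'c'e'f + a'b'cef' + a'b'cd'e' + a'bc'd'e'f' + ab'cd'e + abc'ef' + abc'de'f + abcd'e'f'  |cover|=11

11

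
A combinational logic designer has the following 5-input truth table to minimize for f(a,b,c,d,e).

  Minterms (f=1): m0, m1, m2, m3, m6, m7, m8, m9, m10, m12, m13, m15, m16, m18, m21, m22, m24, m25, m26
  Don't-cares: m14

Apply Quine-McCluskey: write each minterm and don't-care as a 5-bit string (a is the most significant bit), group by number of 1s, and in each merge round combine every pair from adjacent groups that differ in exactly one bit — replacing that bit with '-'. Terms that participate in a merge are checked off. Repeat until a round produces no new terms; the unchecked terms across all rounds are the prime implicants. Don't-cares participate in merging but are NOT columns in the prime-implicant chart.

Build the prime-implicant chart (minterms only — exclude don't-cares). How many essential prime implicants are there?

4

[col 0] 00000*, 00001*, 00010*, 00011*, 00110*, 00111*, 01000*, 01001*, 01010*, 01100*, 01101*, 01110*, 01111*, 10000*, 10010*, 10101, 10110*, 11000*, 11001*, 11010*
[col 1] -0000*, -0010*, -0110*, -1000*, -1001*, -1010*, 0-000*, 0-001*, 0-010*, 0-110*, 0-111*, 00-10*, 00-11*, 000-0*, 000-1*, 0000-*, 0001-*, 0011-*, 01-00*, 01-01*, 01-10*, 010-0*, 0100-*, 011-0*, 011-1*, 0110-*, 0111-*, 1-000*, 1-010*, 10-10*, 100-0*, 110-0*, 1100-*
[col 2] --000*, --010*, -0-10, -00-0*, -10-0*, -100-, 0--10, 0-0-0*, 0-00-, 0-11-, 00-1-, 000--, 01--0, 01-0-, 011--, 1-0-0*
[col 3] --0-0
Prime implicants: --0-0, -0-10, -100-, 0--10, 0-00-, 0-11-, 00-1-, 000--, 01--0, 01-0-, 011--, 10101
PI chart (minterm → PIs covering it):
  0 | --0-0,0-00-,000--
  1 | 0-00-,000--
  2 | --0-0,-0-10,0--10,00-1-,000--
  3 | 00-1-,000--
  6 | -0-10,0--10,0-11-,00-1-
  7 | 0-11-,00-1-
  8 | --0-0,-100-,0-00-,01--0,01-0-
  9 | -100-,0-00-,01-0-
  10 | --0-0,0--10,01--0
  12 | 01--0,01-0-,011--
  13 | 01-0-,011--
  15 | 0-11-,011--
  16 | --0-0  (sole → essential)
  18 | --0-0,-0-10
  21 | 10101  (sole → essential)
  22 | -0-10  (sole → essential)
  24 | --0-0,-100-
  25 | -100-  (sole → essential)
  26 | --0-0  (sole → essential)
Essential prime implicants: --0-0, -0-10, -100-, 10101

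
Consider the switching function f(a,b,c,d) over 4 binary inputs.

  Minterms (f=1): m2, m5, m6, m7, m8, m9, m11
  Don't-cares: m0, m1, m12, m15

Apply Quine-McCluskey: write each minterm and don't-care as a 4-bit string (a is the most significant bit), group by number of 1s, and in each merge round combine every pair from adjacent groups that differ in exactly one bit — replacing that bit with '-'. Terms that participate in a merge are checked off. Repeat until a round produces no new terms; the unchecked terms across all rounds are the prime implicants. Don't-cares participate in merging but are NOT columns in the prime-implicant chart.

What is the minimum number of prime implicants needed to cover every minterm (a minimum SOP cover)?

4

Round 0: 0000✓ 0001✓ 0010✓ 0101✓ 0110✓ 0111✓ 1000✓ 1001✓ 1011✓ 1100✓ 1111✓
Round 1: -000✓ -001✓ -111 0-01 0-10 00-0 000-✓ 01-1 011- 1-00 1-11 10-1 100-✓
Round 2: -00-
PIs = {-00-, -111, 0-01, 0-10, 00-0, 01-1, 011-, 1-00, 1-11, 10-1}
Coverage chart:
  m2: 0-10,00-0
  m5: 0-01,01-1
  m6: 0-10,011-
  m7: -111,01-1,011-
  m8: -00-,1-00
  m9: -00-,10-1
  m11: 1-11,10-1
(no essential prime implicants)
Petrick residual → -00-, 0-10, 01-1, 1-11
Min cover (4 terms): b'c' + a'cd' + a'bd + acd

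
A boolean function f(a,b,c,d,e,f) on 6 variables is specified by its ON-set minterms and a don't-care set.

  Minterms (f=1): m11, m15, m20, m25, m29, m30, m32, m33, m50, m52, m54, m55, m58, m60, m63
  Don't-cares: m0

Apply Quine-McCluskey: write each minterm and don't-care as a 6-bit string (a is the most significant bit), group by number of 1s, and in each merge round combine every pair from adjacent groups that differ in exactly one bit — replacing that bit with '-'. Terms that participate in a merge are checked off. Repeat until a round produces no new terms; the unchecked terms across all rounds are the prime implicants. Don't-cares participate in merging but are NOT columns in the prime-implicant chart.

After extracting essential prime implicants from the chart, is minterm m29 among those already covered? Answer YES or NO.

size-2^0 implicants → 000000(✓)  001011(✓)  001111(✓)  010100(✓)  011001(✓)  011101(✓)  011110  100000(✓)  100001(✓)  110010(✓)  110100(✓)  110110(✓)  110111(✓)  111010(✓)  111100(✓)  111111(✓)
size-2^1 implicants → -00000  -10100  001-11  011-01  10000-  11-010  11-100  11-111  110-10  1101-0  11011-
Unchecked terms (primes): -00000, -10100, 001-11, 011-01, 011110, 10000-, 11-010, 11-100, 11-111, 110-10, 1101-0, 11011-
Minterm coverage:
  m11 ⊆ 001-11 [E]
  m15 ⊆ 001-11 [E]
  m20 ⊆ -10100 [E]
  m25 ⊆ 011-01 [E]
  m29 ⊆ 011-01 [E]
  m30 ⊆ 011110 [E]
  m32 ⊆ -00000,10000-
  m33 ⊆ 10000- [E]
  m50 ⊆ 11-010,110-10
  m52 ⊆ -10100,11-100,1101-0
  m54 ⊆ 110-10,1101-0,11011-
  m55 ⊆ 11-111,11011-
  m58 ⊆ 11-010 [E]
  m60 ⊆ 11-100 [E]
  m63 ⊆ 11-111 [E]
E = {-10100, 001-11, 011-01, 011110, 10000-, 11-010, 11-100, 11-111}

YES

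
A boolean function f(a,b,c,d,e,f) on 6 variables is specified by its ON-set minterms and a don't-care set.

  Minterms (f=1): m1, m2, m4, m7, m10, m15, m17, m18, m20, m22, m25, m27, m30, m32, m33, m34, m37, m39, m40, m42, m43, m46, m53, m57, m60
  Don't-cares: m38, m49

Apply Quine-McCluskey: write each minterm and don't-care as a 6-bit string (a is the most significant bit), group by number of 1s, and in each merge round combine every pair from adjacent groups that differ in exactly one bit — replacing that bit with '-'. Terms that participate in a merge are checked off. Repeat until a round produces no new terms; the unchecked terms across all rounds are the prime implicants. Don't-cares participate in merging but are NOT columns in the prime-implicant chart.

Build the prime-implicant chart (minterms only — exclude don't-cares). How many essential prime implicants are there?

12

Round 0: 000001✓ 000010✓ 000100✓ 000111✓ 001010✓ 001111✓ 010001✓ 010010✓ 010100✓ 010110✓ 011001✓ 011011✓ 011110✓ 100000✓ 100001✓ 100010✓ 100101✓ 100110✓ 100111✓ 101000✓ 101010✓ 101011✓ 101110✓ 110001✓ 110101✓ 111001✓ 111100
Round 1: -00001✓ -00010✓ -00111 -01010✓ -10001✓ -11001✓ 0-0001✓ 0-0010 0-0100 00-010✓ 00-111 01-001✓ 01-110 010-10 0101-0 0110-1 1-0001✓ 1-0101✓ 10-000✓ 10-010✓ 10-110✓ 100-01✓ 100-10✓ 1000-0✓ 10000- 1001-1 10011- 101-10✓ 1010-0✓ 10101- 11-001✓ 110-01✓
Round 2: --0001 -0-010 -1-001 1-0-01 10--10 10-0-0
PIs = {--0001, -0-010, -00111, -1-001, 0-0010, 0-0100, 00-111, 01-110, 010-10, 0101-0, 0110-1, 1-0-01, 10--10, 10-0-0, 10000-, 1001-1, 10011-, 10101-, 111100}
Coverage chart:
  m1: --0001 ←essential
  m2: -0-010,0-0010
  m4: 0-0100 ←essential
  m7: -00111,00-111
  m10: -0-010 ←essential
  m15: 00-111 ←essential
  m17: --0001,-1-001
  m18: 0-0010,010-10
  m20: 0-0100,0101-0
  m22: 01-110,010-10,0101-0
  m25: -1-001,0110-1
  m27: 0110-1 ←essential
  m30: 01-110 ←essential
  m32: 10-0-0,10000-
  m33: --0001,1-0-01,10000-
  m34: -0-010,10--10,10-0-0
  m37: 1-0-01,1001-1
  m39: -00111,1001-1,10011-
  m40: 10-0-0 ←essential
  m42: -0-010,10--10,10-0-0,10101-
  m43: 10101- ←essential
  m46: 10--10 ←essential
  m53: 1-0-01 ←essential
  m57: -1-001 ←essential
  m60: 111100 ←essential
Essential: --0001, -0-010, -1-001, 0-0100, 00-111, 01-110, 0110-1, 1-0-01, 10--10, 10-0-0, 10101-, 111100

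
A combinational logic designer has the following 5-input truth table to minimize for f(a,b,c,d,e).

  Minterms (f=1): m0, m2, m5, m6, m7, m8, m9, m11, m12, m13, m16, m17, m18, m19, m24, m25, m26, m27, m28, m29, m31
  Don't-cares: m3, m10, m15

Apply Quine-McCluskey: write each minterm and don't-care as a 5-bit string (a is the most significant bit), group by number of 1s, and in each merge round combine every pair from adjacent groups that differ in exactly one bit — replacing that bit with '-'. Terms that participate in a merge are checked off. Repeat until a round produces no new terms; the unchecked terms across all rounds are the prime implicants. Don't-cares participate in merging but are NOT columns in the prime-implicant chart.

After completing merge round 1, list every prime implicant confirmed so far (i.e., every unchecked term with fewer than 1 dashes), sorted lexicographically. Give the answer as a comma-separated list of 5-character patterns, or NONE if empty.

NONE

Round 0: 00000✓ 00010✓ 00011✓ 00101✓ 00110✓ 00111✓ 01000✓ 01001✓ 01010✓ 01011✓ 01100✓ 01101✓ 01111✓ 10000✓ 10001✓ 10010✓ 10011✓ 11000✓ 11001✓ 11010✓ 11011✓ 11100✓ 11101✓ 11111✓
Round 1: -0000✓ -0010✓ -0011✓ -1000✓ -1001✓ -1010✓ -1011✓ -1100✓ -1101✓ -1111✓ 0-000✓ 0-010✓ 0-011✓ 0-101✓ 0-111✓ 00-10✓ 00-11✓ 000-0✓ 0001-✓ 001-1✓ 0011-✓ 01-00✓ 01-01✓ 01-11✓ 010-0✓ 010-1✓ 0100-✓ 0101-✓ 011-1✓ 0110-✓ 1-000✓ 1-001✓ 1-010✓ 1-011✓ 100-0✓ 100-1✓ 1000-✓ 1001-✓ 11-00✓ 11-01✓ 11-11✓ 110-0✓ 110-1✓ 1100-✓ 1101-✓ 111-1✓ 1110-✓
Round 2: --000✓ --010✓ --011✓ -00-0✓ -001-✓ -1-00✓ -1-01✓ -1-11✓ -10-0✓ -10-1✓ -100-✓ -101-✓ -11-1✓ -110-✓ 0--11 0-0-0✓ 0-01-✓ 0-1-1 00-1- 01--1✓ 01-0-✓ 010--✓ 1-0-0✓ 1-0-1✓ 1-00-✓ 1-01-✓ 100--✓ 11--1✓ 11-0-✓ 110--✓
Round 3: --0-0 --01- -1--1 -1-0- -10-- 1-0--
PIs = {--0-0, --01-, -1--1, -1-0-, -10--, 0--11, 0-1-1, 00-1-, 1-0--}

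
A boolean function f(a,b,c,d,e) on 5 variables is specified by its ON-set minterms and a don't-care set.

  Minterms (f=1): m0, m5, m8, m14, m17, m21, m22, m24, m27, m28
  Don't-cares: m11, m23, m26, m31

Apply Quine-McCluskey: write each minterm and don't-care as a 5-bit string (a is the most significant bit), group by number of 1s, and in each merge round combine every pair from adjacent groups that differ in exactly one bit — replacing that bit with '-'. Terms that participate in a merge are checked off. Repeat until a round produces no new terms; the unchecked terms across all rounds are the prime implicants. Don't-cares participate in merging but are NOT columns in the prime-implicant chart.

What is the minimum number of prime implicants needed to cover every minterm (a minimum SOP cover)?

size-2^0 implicants → 00000(✓)  00101(✓)  01000(✓)  01011(✓)  01110  10001(✓)  10101(✓)  10110(✓)  10111(✓)  11000(✓)  11010(✓)  11011(✓)  11100(✓)  11111(✓)
size-2^1 implicants → -0101  -1000  -1011  0-000  1-111  10-01  101-1  1011-  11-00  11-11  110-0  1101-
Unchecked terms (primes): -0101, -1000, -1011, 0-000, 01110, 1-111, 10-01, 101-1, 1011-, 11-00, 11-11, 110-0, 1101-
Minterm coverage:
  m0 ⊆ 0-000 [E]
  m5 ⊆ -0101 [E]
  m8 ⊆ -1000,0-000
  m14 ⊆ 01110 [E]
  m17 ⊆ 10-01 [E]
  m21 ⊆ -0101,10-01,101-1
  m22 ⊆ 1011- [E]
  m24 ⊆ -1000,11-00,110-0
  m27 ⊆ -1011,11-11,1101-
  m28 ⊆ 11-00 [E]
E = {-0101, 0-000, 01110, 10-01, 1011-, 11-00}
Petrick residual → -1011
Cover = b'cd'e + bc'de + a'c'd'e' + a'bcde' + ab'd'e + ab'cd + abd'e'  |cover|=7

7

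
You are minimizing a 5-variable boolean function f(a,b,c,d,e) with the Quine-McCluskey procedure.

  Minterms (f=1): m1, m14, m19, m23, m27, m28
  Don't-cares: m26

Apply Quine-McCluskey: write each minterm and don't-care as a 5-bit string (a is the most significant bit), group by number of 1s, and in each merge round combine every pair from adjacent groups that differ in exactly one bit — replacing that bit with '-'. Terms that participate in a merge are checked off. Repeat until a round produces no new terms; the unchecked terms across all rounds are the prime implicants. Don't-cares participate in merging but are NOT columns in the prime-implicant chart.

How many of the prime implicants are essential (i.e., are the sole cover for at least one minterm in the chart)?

Round 0: 00001 01110 10011✓ 10111✓ 11010✓ 11011✓ 11100
Round 1: 1-011 10-11 1101-
PIs = {00001, 01110, 1-011, 10-11, 1101-, 11100}
Coverage chart:
  m1: 00001 ←essential
  m14: 01110 ←essential
  m19: 1-011,10-11
  m23: 10-11 ←essential
  m27: 1-011,1101-
  m28: 11100 ←essential
Essential: 00001, 01110, 10-11, 11100

4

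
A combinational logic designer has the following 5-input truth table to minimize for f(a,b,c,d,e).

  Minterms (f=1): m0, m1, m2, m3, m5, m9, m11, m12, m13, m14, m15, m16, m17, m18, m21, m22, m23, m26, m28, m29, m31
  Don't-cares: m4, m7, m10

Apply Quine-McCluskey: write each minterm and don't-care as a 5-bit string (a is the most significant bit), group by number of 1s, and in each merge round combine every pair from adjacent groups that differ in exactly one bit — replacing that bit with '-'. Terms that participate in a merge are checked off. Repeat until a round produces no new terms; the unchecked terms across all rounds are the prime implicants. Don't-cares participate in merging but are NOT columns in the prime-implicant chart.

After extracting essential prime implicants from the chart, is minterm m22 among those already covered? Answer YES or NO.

[col 0] 00000*, 00001*, 00010*, 00011*, 00100*, 00101*, 00111*, 01001*, 01010*, 01011*, 01100*, 01101*, 01110*, 01111*, 10000*, 10001*, 10010*, 10101*, 10110*, 10111*, 11010*, 11100*, 11101*, 11111*
[col 1] -0000*, -0001*, -0010*, -0101*, -0111*, -1010*, -1100*, -1101*, -1111*, 0-001*, 0-010*, 0-011*, 0-100*, 0-101*, 0-111*, 00-00*, 00-01*, 00-11*, 000-0*, 000-1*, 0000-*, 0001-*, 001-1*, 0010-*, 01-01*, 01-10*, 01-11*, 010-1*, 0101-*, 011-0*, 011-1*, 0110-*, 0111-*, 1-010*, 1-101*, 1-111*, 10-01*, 10-10, 100-0*, 1000-*, 101-1*, 1011-, 111-1*, 1110-*
[col 2] --010, --101*, --111*, -0-01, -00-0, -000-, -01-1*, -11-1*, -110-, 0--01*, 0--11*, 0-0-1*, 0-01-, 0-1-1*, 0-10-, 00--1*, 00-0-, 000--, 01--1*, 01-1-, 011--, 1-1-1*
[col 3] --1-1, 0---1
Prime implicants: --010, --1-1, -0-01, -00-0, -000-, -110-, 0---1, 0-01-, 0-10-, 00-0-, 000--, 01-1-, 011--, 10-10, 1011-
PI chart (minterm → PIs covering it):
  0 | -00-0,-000-,00-0-,000--
  1 | -0-01,-000-,0---1,00-0-,000--
  2 | --010,-00-0,0-01-,000--
  3 | 0---1,0-01-,000--
  5 | --1-1,-0-01,0---1,0-10-,00-0-
  9 | 0---1  (sole → essential)
  11 | 0---1,0-01-,01-1-
  12 | -110-,0-10-,011--
  13 | --1-1,-110-,0---1,0-10-,011--
  14 | 01-1-,011--
  15 | --1-1,0---1,01-1-,011--
  16 | -00-0,-000-
  17 | -0-01,-000-
  18 | --010,-00-0,10-10
  21 | --1-1,-0-01
  22 | 10-10,1011-
  23 | --1-1,1011-
  26 | --010  (sole → essential)
  28 | -110-  (sole → essential)
  29 | --1-1,-110-
  31 | --1-1  (sole → essential)
Essential prime implicants: --010, --1-1, -110-, 0---1

NO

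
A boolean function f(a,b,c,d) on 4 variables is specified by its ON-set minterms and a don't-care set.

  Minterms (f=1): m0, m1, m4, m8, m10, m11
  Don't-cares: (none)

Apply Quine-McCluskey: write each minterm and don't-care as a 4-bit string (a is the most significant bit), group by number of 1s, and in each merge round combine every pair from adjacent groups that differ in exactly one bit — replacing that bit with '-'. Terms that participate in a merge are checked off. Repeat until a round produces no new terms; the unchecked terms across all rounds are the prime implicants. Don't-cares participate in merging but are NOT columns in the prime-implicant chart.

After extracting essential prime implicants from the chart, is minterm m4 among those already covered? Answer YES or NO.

[col 0] 0000*, 0001*, 0100*, 1000*, 1010*, 1011*
[col 1] -000, 0-00, 000-, 10-0, 101-
Prime implicants: -000, 0-00, 000-, 10-0, 101-
PI chart (minterm → PIs covering it):
  0 | -000,0-00,000-
  1 | 000-  (sole → essential)
  4 | 0-00  (sole → essential)
  8 | -000,10-0
  10 | 10-0,101-
  11 | 101-  (sole → essential)
Essential prime implicants: 0-00, 000-, 101-

YES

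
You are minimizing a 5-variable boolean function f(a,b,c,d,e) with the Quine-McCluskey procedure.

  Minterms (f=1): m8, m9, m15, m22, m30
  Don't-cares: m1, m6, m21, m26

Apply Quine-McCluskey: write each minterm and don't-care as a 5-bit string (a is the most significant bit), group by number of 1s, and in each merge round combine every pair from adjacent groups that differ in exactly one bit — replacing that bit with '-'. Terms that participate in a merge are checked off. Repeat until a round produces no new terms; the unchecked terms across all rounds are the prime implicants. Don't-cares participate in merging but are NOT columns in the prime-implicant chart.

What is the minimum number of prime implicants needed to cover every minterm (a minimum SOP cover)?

3

size-2^0 implicants → 00001(✓)  00110(✓)  01000(✓)  01001(✓)  01111  10101  10110(✓)  11010(✓)  11110(✓)
size-2^1 implicants → -0110  0-001  0100-  1-110  11-10
Unchecked terms (primes): -0110, 0-001, 0100-, 01111, 1-110, 10101, 11-10
Minterm coverage:
  m8 ⊆ 0100- [E]
  m9 ⊆ 0-001,0100-
  m15 ⊆ 01111 [E]
  m22 ⊆ -0110,1-110
  m30 ⊆ 1-110,11-10
E = {0100-, 01111}
Petrick residual → 1-110
Cover = a'bc'd' + a'bcde + acde'  |cover|=3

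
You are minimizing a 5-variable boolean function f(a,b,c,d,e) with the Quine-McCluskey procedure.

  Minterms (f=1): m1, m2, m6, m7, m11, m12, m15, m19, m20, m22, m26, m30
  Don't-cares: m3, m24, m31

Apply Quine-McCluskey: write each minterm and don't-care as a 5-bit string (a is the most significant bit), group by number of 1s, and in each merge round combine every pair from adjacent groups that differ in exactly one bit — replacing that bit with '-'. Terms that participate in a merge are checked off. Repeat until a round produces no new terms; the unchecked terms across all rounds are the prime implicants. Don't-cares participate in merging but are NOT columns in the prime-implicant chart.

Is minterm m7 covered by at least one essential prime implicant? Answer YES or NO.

YES

[col 0] 00001*, 00010*, 00011*, 00110*, 00111*, 01011*, 01100, 01111*, 10011*, 10100*, 10110*, 11000*, 11010*, 11110*, 11111*
[col 1] -0011, -0110, -1111, 0-011*, 0-111*, 00-10*, 00-11*, 000-1, 0001-*, 0011-*, 01-11*, 1-110, 101-0, 11-10, 110-0, 1111-
[col 2] 0--11, 00-1-
Prime implicants: -0011, -0110, -1111, 0--11, 00-1-, 000-1, 01100, 1-110, 101-0, 11-10, 110-0, 1111-
PI chart (minterm → PIs covering it):
  1 | 000-1  (sole → essential)
  2 | 00-1-  (sole → essential)
  6 | -0110,00-1-
  7 | 0--11,00-1-
  11 | 0--11  (sole → essential)
  12 | 01100  (sole → essential)
  15 | -1111,0--11
  19 | -0011  (sole → essential)
  20 | 101-0  (sole → essential)
  22 | -0110,1-110,101-0
  26 | 11-10,110-0
  30 | 1-110,11-10,1111-
Essential prime implicants: -0011, 0--11, 00-1-, 000-1, 01100, 101-0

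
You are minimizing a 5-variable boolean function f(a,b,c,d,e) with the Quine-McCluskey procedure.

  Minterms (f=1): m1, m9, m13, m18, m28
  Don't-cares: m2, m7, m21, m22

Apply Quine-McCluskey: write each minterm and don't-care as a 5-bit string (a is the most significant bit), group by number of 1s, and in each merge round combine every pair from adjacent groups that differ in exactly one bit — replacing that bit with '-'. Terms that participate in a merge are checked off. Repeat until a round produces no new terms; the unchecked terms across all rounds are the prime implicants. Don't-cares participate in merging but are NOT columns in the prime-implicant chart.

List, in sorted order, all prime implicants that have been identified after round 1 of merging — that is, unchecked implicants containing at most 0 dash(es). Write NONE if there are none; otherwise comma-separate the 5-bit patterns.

00111, 10101, 11100

Round 0: 00001✓ 00010✓ 00111 01001✓ 01101✓ 10010✓ 10101 10110✓ 11100
Round 1: -0010 0-001 01-01 10-10
PIs = {-0010, 0-001, 00111, 01-01, 10-10, 10101, 11100}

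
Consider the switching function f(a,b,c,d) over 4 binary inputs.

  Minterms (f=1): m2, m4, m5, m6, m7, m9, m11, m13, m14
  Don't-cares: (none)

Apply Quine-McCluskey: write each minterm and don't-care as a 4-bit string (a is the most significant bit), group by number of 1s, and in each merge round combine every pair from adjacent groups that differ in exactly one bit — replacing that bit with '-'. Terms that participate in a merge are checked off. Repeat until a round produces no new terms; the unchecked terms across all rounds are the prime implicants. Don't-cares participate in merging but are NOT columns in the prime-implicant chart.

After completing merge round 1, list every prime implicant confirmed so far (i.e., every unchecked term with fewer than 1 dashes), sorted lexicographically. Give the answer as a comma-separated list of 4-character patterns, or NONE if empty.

[col 0] 0010*, 0100*, 0101*, 0110*, 0111*, 1001*, 1011*, 1101*, 1110*
[col 1] -101, -110, 0-10, 01-0*, 01-1*, 010-*, 011-*, 1-01, 10-1
[col 2] 01--
Prime implicants: -101, -110, 0-10, 01--, 1-01, 10-1

NONE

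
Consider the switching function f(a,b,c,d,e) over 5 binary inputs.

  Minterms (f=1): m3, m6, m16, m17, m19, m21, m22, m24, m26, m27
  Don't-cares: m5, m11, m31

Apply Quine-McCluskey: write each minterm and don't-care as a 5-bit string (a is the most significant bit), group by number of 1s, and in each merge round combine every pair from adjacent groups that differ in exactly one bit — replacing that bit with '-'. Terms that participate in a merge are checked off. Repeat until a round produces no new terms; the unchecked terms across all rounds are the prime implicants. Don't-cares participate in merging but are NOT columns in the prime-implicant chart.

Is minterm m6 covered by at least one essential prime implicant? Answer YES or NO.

YES

size-2^0 implicants → 00011(✓)  00101(✓)  00110(✓)  01011(✓)  10000(✓)  10001(✓)  10011(✓)  10101(✓)  10110(✓)  11000(✓)  11010(✓)  11011(✓)  11111(✓)
size-2^1 implicants → -0011(✓)  -0101  -0110  -1011(✓)  0-011(✓)  1-000  1-011(✓)  10-01  100-1  1000-  11-11  110-0  1101-
size-2^2 implicants → --011
Unchecked terms (primes): --011, -0101, -0110, 1-000, 10-01, 100-1, 1000-, 11-11, 110-0, 1101-
Minterm coverage:
  m3 ⊆ --011 [E]
  m6 ⊆ -0110 [E]
  m16 ⊆ 1-000,1000-
  m17 ⊆ 10-01,100-1,1000-
  m19 ⊆ --011,100-1
  m21 ⊆ -0101,10-01
  m22 ⊆ -0110 [E]
  m24 ⊆ 1-000,110-0
  m26 ⊆ 110-0,1101-
  m27 ⊆ --011,11-11,1101-
E = {--011, -0110}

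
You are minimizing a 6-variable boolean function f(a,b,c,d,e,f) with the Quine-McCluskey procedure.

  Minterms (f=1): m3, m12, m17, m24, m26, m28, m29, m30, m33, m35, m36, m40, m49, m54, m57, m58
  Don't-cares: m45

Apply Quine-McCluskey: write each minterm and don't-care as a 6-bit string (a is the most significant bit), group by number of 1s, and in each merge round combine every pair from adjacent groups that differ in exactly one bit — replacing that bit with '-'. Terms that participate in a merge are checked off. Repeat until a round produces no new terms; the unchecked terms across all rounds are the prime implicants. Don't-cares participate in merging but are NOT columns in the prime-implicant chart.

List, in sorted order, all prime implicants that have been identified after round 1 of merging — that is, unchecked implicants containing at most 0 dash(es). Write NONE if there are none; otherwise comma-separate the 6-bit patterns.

[col 0] 000011*, 001100*, 010001*, 011000*, 011010*, 011100*, 011101*, 011110*, 100001*, 100011*, 100100, 101000, 101101, 110001*, 110110, 111001*, 111010*
[col 1] -00011, -10001, -11010, 0-1100, 011-00*, 011-10*, 0110-0*, 0111-0*, 01110-, 1-0001, 1000-1, 11-001
[col 2] 011--0
Prime implicants: -00011, -10001, -11010, 0-1100, 011--0, 01110-, 1-0001, 1000-1, 100100, 101000, 101101, 11-001, 110110

100100, 101000, 101101, 110110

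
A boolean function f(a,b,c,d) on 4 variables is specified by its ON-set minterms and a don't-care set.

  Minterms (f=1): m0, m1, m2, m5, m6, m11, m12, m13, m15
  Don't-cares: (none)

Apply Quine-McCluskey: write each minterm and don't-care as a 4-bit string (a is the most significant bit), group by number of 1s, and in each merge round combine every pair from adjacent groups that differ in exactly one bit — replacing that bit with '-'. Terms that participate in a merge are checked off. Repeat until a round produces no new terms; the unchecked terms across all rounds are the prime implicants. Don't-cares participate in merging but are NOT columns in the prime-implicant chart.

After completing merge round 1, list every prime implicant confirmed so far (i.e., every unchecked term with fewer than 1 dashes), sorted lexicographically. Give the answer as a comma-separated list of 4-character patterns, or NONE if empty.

NONE

Round 0: 0000✓ 0001✓ 0010✓ 0101✓ 0110✓ 1011✓ 1100✓ 1101✓ 1111✓
Round 1: -101 0-01 0-10 00-0 000- 1-11 11-1 110-
PIs = {-101, 0-01, 0-10, 00-0, 000-, 1-11, 11-1, 110-}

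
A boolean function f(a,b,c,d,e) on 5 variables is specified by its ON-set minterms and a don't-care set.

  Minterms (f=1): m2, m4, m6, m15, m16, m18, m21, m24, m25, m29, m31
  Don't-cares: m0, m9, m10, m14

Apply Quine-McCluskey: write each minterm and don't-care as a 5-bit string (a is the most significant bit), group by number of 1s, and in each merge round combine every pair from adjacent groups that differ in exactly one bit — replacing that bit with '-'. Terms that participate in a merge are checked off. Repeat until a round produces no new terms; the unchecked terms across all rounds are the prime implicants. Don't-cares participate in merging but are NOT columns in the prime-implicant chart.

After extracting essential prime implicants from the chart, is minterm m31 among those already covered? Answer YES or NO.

NO

Round 0: 00000✓ 00010✓ 00100✓ 00110✓ 01001✓ 01010✓ 01110✓ 01111✓ 10000✓ 10010✓ 10101✓ 11000✓ 11001✓ 11101✓ 11111✓
Round 1: -0000✓ -0010✓ -1001 -1111 0-010✓ 0-110✓ 00-00✓ 00-10✓ 000-0✓ 001-0✓ 01-10✓ 0111- 1-000 1-101 100-0✓ 11-01 1100- 111-1
Round 2: -00-0 0--10 00--0
PIs = {-00-0, -1001, -1111, 0--10, 00--0, 0111-, 1-000, 1-101, 11-01, 1100-, 111-1}
Coverage chart:
  m2: -00-0,0--10,00--0
  m4: 00--0 ←essential
  m6: 0--10,00--0
  m15: -1111,0111-
  m16: -00-0,1-000
  m18: -00-0 ←essential
  m21: 1-101 ←essential
  m24: 1-000,1100-
  m25: -1001,11-01,1100-
  m29: 1-101,11-01,111-1
  m31: -1111,111-1
Essential: -00-0, 00--0, 1-101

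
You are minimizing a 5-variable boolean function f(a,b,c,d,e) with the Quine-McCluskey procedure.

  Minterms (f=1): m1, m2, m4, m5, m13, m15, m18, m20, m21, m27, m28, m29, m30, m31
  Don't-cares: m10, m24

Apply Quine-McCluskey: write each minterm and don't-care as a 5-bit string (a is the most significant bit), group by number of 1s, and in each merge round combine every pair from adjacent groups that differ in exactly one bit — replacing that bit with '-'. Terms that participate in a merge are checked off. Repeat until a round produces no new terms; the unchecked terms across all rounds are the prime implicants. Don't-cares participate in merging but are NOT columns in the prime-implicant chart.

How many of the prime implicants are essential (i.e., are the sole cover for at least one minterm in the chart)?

size-2^0 implicants → 00001(✓)  00010(✓)  00100(✓)  00101(✓)  01010(✓)  01101(✓)  01111(✓)  10010(✓)  10100(✓)  10101(✓)  11000(✓)  11011(✓)  11100(✓)  11101(✓)  11110(✓)  11111(✓)
size-2^1 implicants → -0010  -0100(✓)  -0101(✓)  -1101(✓)  -1111(✓)  0-010  0-101(✓)  00-01  0010-(✓)  011-1(✓)  1-100(✓)  1-101(✓)  1010-(✓)  11-00  11-11  111-0(✓)  111-1(✓)  1110-(✓)  1111-(✓)
size-2^2 implicants → --101  -010-  -11-1  1-10-  111--
Unchecked terms (primes): --101, -0010, -010-, -11-1, 0-010, 00-01, 1-10-, 11-00, 11-11, 111--
Minterm coverage:
  m1 ⊆ 00-01 [E]
  m2 ⊆ -0010,0-010
  m4 ⊆ -010- [E]
  m5 ⊆ --101,-010-,00-01
  m13 ⊆ --101,-11-1
  m15 ⊆ -11-1 [E]
  m18 ⊆ -0010 [E]
  m20 ⊆ -010-,1-10-
  m21 ⊆ --101,-010-,1-10-
  m27 ⊆ 11-11 [E]
  m28 ⊆ 1-10-,11-00,111--
  m29 ⊆ --101,-11-1,1-10-,111--
  m30 ⊆ 111-- [E]
  m31 ⊆ -11-1,11-11,111--
E = {-0010, -010-, -11-1, 00-01, 11-11, 111--}

6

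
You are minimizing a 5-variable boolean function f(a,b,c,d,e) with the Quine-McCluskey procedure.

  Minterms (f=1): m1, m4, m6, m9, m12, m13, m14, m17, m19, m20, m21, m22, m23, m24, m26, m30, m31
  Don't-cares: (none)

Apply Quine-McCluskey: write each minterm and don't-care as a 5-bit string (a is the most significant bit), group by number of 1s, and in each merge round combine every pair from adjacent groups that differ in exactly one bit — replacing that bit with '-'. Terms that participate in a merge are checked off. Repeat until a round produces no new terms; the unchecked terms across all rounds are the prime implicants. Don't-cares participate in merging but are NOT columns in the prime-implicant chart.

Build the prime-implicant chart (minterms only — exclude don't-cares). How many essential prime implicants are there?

[col 0] 00001*, 00100*, 00110*, 01001*, 01100*, 01101*, 01110*, 10001*, 10011*, 10100*, 10101*, 10110*, 10111*, 11000*, 11010*, 11110*, 11111*
[col 1] -0001, -0100*, -0110*, -1110*, 0-001, 0-100*, 0-110*, 001-0*, 01-01, 011-0*, 0110-, 1-110*, 1-111*, 10-01*, 10-11*, 100-1*, 101-0*, 101-1*, 1010-*, 1011-*, 11-10, 110-0, 1111-*
[col 2] --110, -01-0, 0-1-0, 1-11-, 10--1, 101--
Prime implicants: --110, -0001, -01-0, 0-001, 0-1-0, 01-01, 0110-, 1-11-, 10--1, 101--, 11-10, 110-0
PI chart (minterm → PIs covering it):
  1 | -0001,0-001
  4 | -01-0,0-1-0
  6 | --110,-01-0,0-1-0
  9 | 0-001,01-01
  12 | 0-1-0,0110-
  13 | 01-01,0110-
  14 | --110,0-1-0
  17 | -0001,10--1
  19 | 10--1  (sole → essential)
  20 | -01-0,101--
  21 | 10--1,101--
  22 | --110,-01-0,1-11-,101--
  23 | 1-11-,10--1,101--
  24 | 110-0  (sole → essential)
  26 | 11-10,110-0
  30 | --110,1-11-,11-10
  31 | 1-11-  (sole → essential)
Essential prime implicants: 1-11-, 10--1, 110-0

3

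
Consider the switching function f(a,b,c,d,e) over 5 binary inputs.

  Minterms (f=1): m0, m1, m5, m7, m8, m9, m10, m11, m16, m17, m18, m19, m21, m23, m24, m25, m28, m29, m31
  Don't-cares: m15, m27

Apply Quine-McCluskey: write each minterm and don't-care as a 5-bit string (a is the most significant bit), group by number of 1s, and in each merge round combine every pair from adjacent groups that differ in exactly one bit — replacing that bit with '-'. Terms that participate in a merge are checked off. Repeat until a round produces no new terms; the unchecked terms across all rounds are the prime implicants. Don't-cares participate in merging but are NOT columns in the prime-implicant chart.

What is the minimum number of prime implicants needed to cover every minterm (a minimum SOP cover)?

6

[col 0] 00000*, 00001*, 00101*, 00111*, 01000*, 01001*, 01010*, 01011*, 01111*, 10000*, 10001*, 10010*, 10011*, 10101*, 10111*, 11000*, 11001*, 11011*, 11100*, 11101*, 11111*
[col 1] -0000*, -0001*, -0101*, -0111*, -1000*, -1001*, -1011*, -1111*, 0-000*, 0-001*, 0-111*, 00-01*, 0000-*, 001-1*, 01-11*, 010-0*, 010-1*, 0100-*, 0101-*, 1-000*, 1-001*, 1-011*, 1-101*, 1-111*, 10-01*, 10-11*, 100-0*, 100-1*, 1000-*, 1001-*, 101-1*, 11-00*, 11-01*, 11-11*, 110-1*, 1100-*, 111-1*, 1110-*
[col 2] --000*, --001*, --111, -0-01, -000-*, -01-1, -1-11, -10-1, -100-*, 0-00-*, 010--, 1--01*, 1--11*, 1-0-1*, 1-00-*, 1-1-1*, 10--1*, 100--, 11--1*, 11-0-
[col 3] --00-, 1---1
Prime implicants: --00-, --111, -0-01, -01-1, -1-11, -10-1, 010--, 1---1, 100--, 11-0-
PI chart (minterm → PIs covering it):
  0 | --00-  (sole → essential)
  1 | --00-,-0-01
  5 | -0-01,-01-1
  7 | --111,-01-1
  8 | --00-,010--
  9 | --00-,-10-1,010--
  10 | 010--  (sole → essential)
  11 | -1-11,-10-1,010--
  16 | --00-,100--
  17 | --00-,-0-01,1---1,100--
  18 | 100--  (sole → essential)
  19 | 1---1,100--
  21 | -0-01,-01-1,1---1
  23 | --111,-01-1,1---1
  24 | --00-,11-0-
  25 | --00-,-10-1,1---1,11-0-
  28 | 11-0-  (sole → essential)
  29 | 1---1,11-0-
  31 | --111,-1-11,1---1
Essential prime implicants: --00-, 010--, 100--, 11-0-
Petrick residual → --111, -0-01
Minimum SOP uses 6 PIs: c'd' + cde + b'd'e + a'bc' + ab'c' + abd'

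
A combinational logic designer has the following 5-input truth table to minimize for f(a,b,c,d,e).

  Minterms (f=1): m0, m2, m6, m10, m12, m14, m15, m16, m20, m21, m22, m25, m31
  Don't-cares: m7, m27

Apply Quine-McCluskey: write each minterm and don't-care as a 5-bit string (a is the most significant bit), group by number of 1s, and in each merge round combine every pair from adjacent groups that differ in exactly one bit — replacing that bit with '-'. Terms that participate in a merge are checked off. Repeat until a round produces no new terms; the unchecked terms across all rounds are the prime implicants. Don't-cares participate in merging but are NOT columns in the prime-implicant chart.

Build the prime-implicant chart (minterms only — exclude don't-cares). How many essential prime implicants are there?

4

[col 0] 00000*, 00010*, 00110*, 00111*, 01010*, 01100*, 01110*, 01111*, 10000*, 10100*, 10101*, 10110*, 11001*, 11011*, 11111*
[col 1] -0000, -0110, -1111, 0-010*, 0-110*, 0-111*, 00-10*, 000-0, 0011-*, 01-10*, 011-0, 0111-*, 10-00, 101-0, 1010-, 11-11, 110-1
[col 2] 0--10, 0-11-
Prime implicants: -0000, -0110, -1111, 0--10, 0-11-, 000-0, 011-0, 10-00, 101-0, 1010-, 11-11, 110-1
PI chart (minterm → PIs covering it):
  0 | -0000,000-0
  2 | 0--10,000-0
  6 | -0110,0--10,0-11-
  10 | 0--10  (sole → essential)
  12 | 011-0  (sole → essential)
  14 | 0--10,0-11-,011-0
  15 | -1111,0-11-
  16 | -0000,10-00
  20 | 10-00,101-0,1010-
  21 | 1010-  (sole → essential)
  22 | -0110,101-0
  25 | 110-1  (sole → essential)
  31 | -1111,11-11
Essential prime implicants: 0--10, 011-0, 1010-, 110-1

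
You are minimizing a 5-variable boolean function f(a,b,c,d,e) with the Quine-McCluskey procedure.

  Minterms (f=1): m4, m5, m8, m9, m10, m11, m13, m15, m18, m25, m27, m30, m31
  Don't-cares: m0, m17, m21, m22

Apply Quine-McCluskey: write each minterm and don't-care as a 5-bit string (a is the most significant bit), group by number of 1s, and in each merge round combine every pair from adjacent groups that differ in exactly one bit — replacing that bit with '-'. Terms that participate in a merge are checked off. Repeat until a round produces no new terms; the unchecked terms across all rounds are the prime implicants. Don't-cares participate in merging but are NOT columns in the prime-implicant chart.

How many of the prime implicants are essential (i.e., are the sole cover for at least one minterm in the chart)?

size-2^0 implicants → 00000(✓)  00100(✓)  00101(✓)  01000(✓)  01001(✓)  01010(✓)  01011(✓)  01101(✓)  01111(✓)  10001(✓)  10010(✓)  10101(✓)  10110(✓)  11001(✓)  11011(✓)  11110(✓)  11111(✓)
size-2^1 implicants → -0101  -1001(✓)  -1011(✓)  -1111(✓)  0-000  0-101  00-00  0010-  01-01(✓)  01-11(✓)  010-0(✓)  010-1(✓)  0100-(✓)  0101-(✓)  011-1(✓)  1-001  1-110  10-01  10-10  11-11(✓)  110-1(✓)  1111-
size-2^2 implicants → -1-11  -10-1  01--1  010--
Unchecked terms (primes): -0101, -1-11, -10-1, 0-000, 0-101, 00-00, 0010-, 01--1, 010--, 1-001, 1-110, 10-01, 10-10, 1111-
Minterm coverage:
  m4 ⊆ 00-00,0010-
  m5 ⊆ -0101,0-101,0010-
  m8 ⊆ 0-000,010--
  m9 ⊆ -10-1,01--1,010--
  m10 ⊆ 010-- [E]
  m11 ⊆ -1-11,-10-1,01--1,010--
  m13 ⊆ 0-101,01--1
  m15 ⊆ -1-11,01--1
  m18 ⊆ 10-10 [E]
  m25 ⊆ -10-1,1-001
  m27 ⊆ -1-11,-10-1
  m30 ⊆ 1-110,1111-
  m31 ⊆ -1-11,1111-
E = {010--, 10-10}

2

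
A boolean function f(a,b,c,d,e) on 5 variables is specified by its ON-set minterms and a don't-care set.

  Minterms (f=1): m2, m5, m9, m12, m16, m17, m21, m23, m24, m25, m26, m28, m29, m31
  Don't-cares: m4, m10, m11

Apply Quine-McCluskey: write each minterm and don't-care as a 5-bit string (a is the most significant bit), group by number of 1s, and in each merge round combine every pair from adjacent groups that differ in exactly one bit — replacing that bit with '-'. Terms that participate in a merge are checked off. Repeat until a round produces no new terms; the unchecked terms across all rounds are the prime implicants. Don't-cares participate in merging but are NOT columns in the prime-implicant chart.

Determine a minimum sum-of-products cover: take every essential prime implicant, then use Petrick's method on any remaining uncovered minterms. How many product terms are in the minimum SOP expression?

7

[col 0] 00010*, 00100*, 00101*, 01001*, 01010*, 01011*, 01100*, 10000*, 10001*, 10101*, 10111*, 11000*, 11001*, 11010*, 11100*, 11101*, 11111*
[col 1] -0101, -1001, -1010, -1100, 0-010, 0-100, 0010-, 010-1, 0101-, 1-000*, 1-001*, 1-101*, 1-111*, 10-01*, 1000-*, 101-1*, 11-00*, 11-01*, 110-0, 1100-*, 111-1*, 1110-*
[col 2] 1--01, 1-00-, 1-1-1, 11-0-
Prime implicants: -0101, -1001, -1010, -1100, 0-010, 0-100, 0010-, 010-1, 0101-, 1--01, 1-00-, 1-1-1, 11-0-, 110-0
PI chart (minterm → PIs covering it):
  2 | 0-010  (sole → essential)
  5 | -0101,0010-
  9 | -1001,010-1
  12 | -1100,0-100
  16 | 1-00-  (sole → essential)
  17 | 1--01,1-00-
  21 | -0101,1--01,1-1-1
  23 | 1-1-1  (sole → essential)
  24 | 1-00-,11-0-,110-0
  25 | -1001,1--01,1-00-,11-0-
  26 | -1010,110-0
  28 | -1100,11-0-
  29 | 1--01,1-1-1,11-0-
  31 | 1-1-1  (sole → essential)
Essential prime implicants: 0-010, 1-00-, 1-1-1
Petrick residual → -0101, -1001, -1010, -1100
Minimum SOP uses 7 PIs: b'cd'e + bc'd'e + bc'de' + bcd'e' + a'c'de' + ac'd' + ace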